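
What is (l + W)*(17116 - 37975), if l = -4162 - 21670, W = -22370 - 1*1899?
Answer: 1045056759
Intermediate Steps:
W = -24269 (W = -22370 - 1899 = -24269)
l = -25832
(l + W)*(17116 - 37975) = (-25832 - 24269)*(17116 - 37975) = -50101*(-20859) = 1045056759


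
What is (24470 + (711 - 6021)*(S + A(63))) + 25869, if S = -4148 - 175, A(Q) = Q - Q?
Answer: 23005469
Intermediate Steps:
A(Q) = 0
S = -4323
(24470 + (711 - 6021)*(S + A(63))) + 25869 = (24470 + (711 - 6021)*(-4323 + 0)) + 25869 = (24470 - 5310*(-4323)) + 25869 = (24470 + 22955130) + 25869 = 22979600 + 25869 = 23005469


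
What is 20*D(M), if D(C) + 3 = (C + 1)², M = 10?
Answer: 2360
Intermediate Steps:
D(C) = -3 + (1 + C)² (D(C) = -3 + (C + 1)² = -3 + (1 + C)²)
20*D(M) = 20*(-3 + (1 + 10)²) = 20*(-3 + 11²) = 20*(-3 + 121) = 20*118 = 2360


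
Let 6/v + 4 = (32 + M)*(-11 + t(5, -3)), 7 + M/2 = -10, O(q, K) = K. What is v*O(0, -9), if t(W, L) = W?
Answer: -27/4 ≈ -6.7500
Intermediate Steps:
M = -34 (M = -14 + 2*(-10) = -14 - 20 = -34)
v = 3/4 (v = 6/(-4 + (32 - 34)*(-11 + 5)) = 6/(-4 - 2*(-6)) = 6/(-4 + 12) = 6/8 = 6*(1/8) = 3/4 ≈ 0.75000)
v*O(0, -9) = (3/4)*(-9) = -27/4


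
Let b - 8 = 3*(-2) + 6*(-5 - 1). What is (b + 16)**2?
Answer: 324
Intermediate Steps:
b = -34 (b = 8 + (3*(-2) + 6*(-5 - 1)) = 8 + (-6 + 6*(-6)) = 8 + (-6 - 36) = 8 - 42 = -34)
(b + 16)**2 = (-34 + 16)**2 = (-18)**2 = 324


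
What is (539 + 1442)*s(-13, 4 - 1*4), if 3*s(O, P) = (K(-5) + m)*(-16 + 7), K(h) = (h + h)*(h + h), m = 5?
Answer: -624015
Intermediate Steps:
K(h) = 4*h**2 (K(h) = (2*h)*(2*h) = 4*h**2)
s(O, P) = -315 (s(O, P) = ((4*(-5)**2 + 5)*(-16 + 7))/3 = ((4*25 + 5)*(-9))/3 = ((100 + 5)*(-9))/3 = (105*(-9))/3 = (1/3)*(-945) = -315)
(539 + 1442)*s(-13, 4 - 1*4) = (539 + 1442)*(-315) = 1981*(-315) = -624015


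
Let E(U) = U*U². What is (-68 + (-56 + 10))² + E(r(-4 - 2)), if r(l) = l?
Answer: 12780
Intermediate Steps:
E(U) = U³
(-68 + (-56 + 10))² + E(r(-4 - 2)) = (-68 + (-56 + 10))² + (-4 - 2)³ = (-68 - 46)² + (-6)³ = (-114)² - 216 = 12996 - 216 = 12780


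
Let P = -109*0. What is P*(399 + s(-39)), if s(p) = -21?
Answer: 0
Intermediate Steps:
P = 0
P*(399 + s(-39)) = 0*(399 - 21) = 0*378 = 0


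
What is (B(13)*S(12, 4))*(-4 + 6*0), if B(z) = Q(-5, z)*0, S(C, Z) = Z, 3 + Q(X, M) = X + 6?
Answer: 0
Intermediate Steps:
Q(X, M) = 3 + X (Q(X, M) = -3 + (X + 6) = -3 + (6 + X) = 3 + X)
B(z) = 0 (B(z) = (3 - 5)*0 = -2*0 = 0)
(B(13)*S(12, 4))*(-4 + 6*0) = (0*4)*(-4 + 6*0) = 0*(-4 + 0) = 0*(-4) = 0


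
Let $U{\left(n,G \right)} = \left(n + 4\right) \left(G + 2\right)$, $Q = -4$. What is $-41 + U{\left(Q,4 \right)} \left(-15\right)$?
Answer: $-41$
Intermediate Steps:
$U{\left(n,G \right)} = \left(2 + G\right) \left(4 + n\right)$ ($U{\left(n,G \right)} = \left(4 + n\right) \left(2 + G\right) = \left(2 + G\right) \left(4 + n\right)$)
$-41 + U{\left(Q,4 \right)} \left(-15\right) = -41 + \left(8 + 2 \left(-4\right) + 4 \cdot 4 + 4 \left(-4\right)\right) \left(-15\right) = -41 + \left(8 - 8 + 16 - 16\right) \left(-15\right) = -41 + 0 \left(-15\right) = -41 + 0 = -41$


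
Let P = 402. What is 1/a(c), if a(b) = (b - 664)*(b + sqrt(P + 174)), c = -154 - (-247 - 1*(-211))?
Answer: 1/73508 ≈ 1.3604e-5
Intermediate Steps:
c = -118 (c = -154 - (-247 + 211) = -154 - 1*(-36) = -154 + 36 = -118)
a(b) = (-664 + b)*(24 + b) (a(b) = (b - 664)*(b + sqrt(402 + 174)) = (-664 + b)*(b + sqrt(576)) = (-664 + b)*(b + 24) = (-664 + b)*(24 + b))
1/a(c) = 1/(-15936 + (-118)**2 - 640*(-118)) = 1/(-15936 + 13924 + 75520) = 1/73508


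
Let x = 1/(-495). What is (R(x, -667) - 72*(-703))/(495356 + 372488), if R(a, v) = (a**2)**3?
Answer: 744593113157515875001/12766529668386897562500 ≈ 0.058324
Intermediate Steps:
x = -1/495 ≈ -0.0020202
R(a, v) = a**6
(R(x, -667) - 72*(-703))/(495356 + 372488) = ((-1/495)**6 - 72*(-703))/(495356 + 372488) = (1/14710627334390625 + 50616)/867844 = (744593113157515875001/14710627334390625)*(1/867844) = 744593113157515875001/12766529668386897562500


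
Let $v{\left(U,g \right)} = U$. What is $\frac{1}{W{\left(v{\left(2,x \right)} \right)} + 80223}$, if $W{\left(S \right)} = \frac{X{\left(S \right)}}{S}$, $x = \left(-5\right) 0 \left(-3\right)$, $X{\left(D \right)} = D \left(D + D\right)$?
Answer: $\frac{1}{80227} \approx 1.2465 \cdot 10^{-5}$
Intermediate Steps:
$X{\left(D \right)} = 2 D^{2}$ ($X{\left(D \right)} = D 2 D = 2 D^{2}$)
$x = 0$ ($x = 0 \left(-3\right) = 0$)
$W{\left(S \right)} = 2 S$ ($W{\left(S \right)} = \frac{2 S^{2}}{S} = 2 S$)
$\frac{1}{W{\left(v{\left(2,x \right)} \right)} + 80223} = \frac{1}{2 \cdot 2 + 80223} = \frac{1}{4 + 80223} = \frac{1}{80227}$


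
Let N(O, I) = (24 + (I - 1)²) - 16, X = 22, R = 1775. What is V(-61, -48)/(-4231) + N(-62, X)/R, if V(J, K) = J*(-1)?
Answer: 1791444/7510025 ≈ 0.23854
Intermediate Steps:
V(J, K) = -J
N(O, I) = 8 + (-1 + I)² (N(O, I) = (24 + (-1 + I)²) - 16 = 8 + (-1 + I)²)
V(-61, -48)/(-4231) + N(-62, X)/R = -1*(-61)/(-4231) + (8 + (-1 + 22)²)/1775 = 61*(-1/4231) + (8 + 21²)*(1/1775) = -61/4231 + (8 + 441)*(1/1775) = -61/4231 + 449*(1/1775) = -61/4231 + 449/1775 = 1791444/7510025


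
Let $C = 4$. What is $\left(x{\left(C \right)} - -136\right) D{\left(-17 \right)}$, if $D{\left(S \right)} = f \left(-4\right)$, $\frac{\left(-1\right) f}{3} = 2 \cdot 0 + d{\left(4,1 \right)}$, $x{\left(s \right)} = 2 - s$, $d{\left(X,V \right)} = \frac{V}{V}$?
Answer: $1608$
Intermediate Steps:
$d{\left(X,V \right)} = 1$
$f = -3$ ($f = - 3 \left(2 \cdot 0 + 1\right) = - 3 \left(0 + 1\right) = \left(-3\right) 1 = -3$)
$D{\left(S \right)} = 12$ ($D{\left(S \right)} = \left(-3\right) \left(-4\right) = 12$)
$\left(x{\left(C \right)} - -136\right) D{\left(-17 \right)} = \left(\left(2 - 4\right) - -136\right) 12 = \left(\left(2 - 4\right) + 136\right) 12 = \left(-2 + 136\right) 12 = 134 \cdot 12 = 1608$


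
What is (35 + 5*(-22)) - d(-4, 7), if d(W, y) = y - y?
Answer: -75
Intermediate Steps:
d(W, y) = 0
(35 + 5*(-22)) - d(-4, 7) = (35 + 5*(-22)) - 1*0 = (35 - 110) + 0 = -75 + 0 = -75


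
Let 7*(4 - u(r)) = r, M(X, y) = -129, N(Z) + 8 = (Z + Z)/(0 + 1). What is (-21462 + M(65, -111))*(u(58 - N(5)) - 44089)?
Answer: 952011963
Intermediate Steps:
N(Z) = -8 + 2*Z (N(Z) = -8 + (Z + Z)/(0 + 1) = -8 + (2*Z)/1 = -8 + (2*Z)*1 = -8 + 2*Z)
u(r) = 4 - r/7
(-21462 + M(65, -111))*(u(58 - N(5)) - 44089) = (-21462 - 129)*((4 - (58 - (-8 + 2*5))/7) - 44089) = -21591*((4 - (58 - (-8 + 10))/7) - 44089) = -21591*((4 - (58 - 1*2)/7) - 44089) = -21591*((4 - (58 - 2)/7) - 44089) = -21591*((4 - ⅐*56) - 44089) = -21591*((4 - 8) - 44089) = -21591*(-4 - 44089) = -21591*(-44093) = 952011963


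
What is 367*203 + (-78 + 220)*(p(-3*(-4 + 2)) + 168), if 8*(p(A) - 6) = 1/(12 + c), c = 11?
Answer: 9127299/92 ≈ 99210.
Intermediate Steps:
p(A) = 1105/184 (p(A) = 6 + 1/(8*(12 + 11)) = 6 + (⅛)/23 = 6 + (⅛)*(1/23) = 6 + 1/184 = 1105/184)
367*203 + (-78 + 220)*(p(-3*(-4 + 2)) + 168) = 367*203 + (-78 + 220)*(1105/184 + 168) = 74501 + 142*(32017/184) = 74501 + 2273207/92 = 9127299/92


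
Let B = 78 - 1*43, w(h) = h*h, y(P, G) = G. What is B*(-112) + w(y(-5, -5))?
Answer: -3895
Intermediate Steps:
w(h) = h**2
B = 35 (B = 78 - 43 = 35)
B*(-112) + w(y(-5, -5)) = 35*(-112) + (-5)**2 = -3920 + 25 = -3895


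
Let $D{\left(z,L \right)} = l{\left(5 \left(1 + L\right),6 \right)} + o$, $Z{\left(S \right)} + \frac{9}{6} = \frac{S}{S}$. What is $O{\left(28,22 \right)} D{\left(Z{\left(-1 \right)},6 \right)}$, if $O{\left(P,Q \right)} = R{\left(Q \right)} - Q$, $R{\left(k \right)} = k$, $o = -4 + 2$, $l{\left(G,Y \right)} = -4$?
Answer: $0$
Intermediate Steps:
$o = -2$
$Z{\left(S \right)} = - \frac{1}{2}$ ($Z{\left(S \right)} = - \frac{3}{2} + \frac{S}{S} = - \frac{3}{2} + 1 = - \frac{1}{2}$)
$D{\left(z,L \right)} = -6$ ($D{\left(z,L \right)} = -4 - 2 = -6$)
$O{\left(P,Q \right)} = 0$ ($O{\left(P,Q \right)} = Q - Q = 0$)
$O{\left(28,22 \right)} D{\left(Z{\left(-1 \right)},6 \right)} = 0 \left(-6\right) = 0$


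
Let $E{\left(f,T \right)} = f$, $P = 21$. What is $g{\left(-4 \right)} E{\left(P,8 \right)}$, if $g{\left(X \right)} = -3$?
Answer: $-63$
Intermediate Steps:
$g{\left(-4 \right)} E{\left(P,8 \right)} = \left(-3\right) 21 = -63$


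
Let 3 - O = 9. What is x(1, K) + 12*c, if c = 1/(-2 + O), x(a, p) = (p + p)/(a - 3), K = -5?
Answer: 7/2 ≈ 3.5000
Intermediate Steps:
O = -6 (O = 3 - 1*9 = 3 - 9 = -6)
x(a, p) = 2*p/(-3 + a) (x(a, p) = (2*p)/(-3 + a) = 2*p/(-3 + a))
c = -1/8 (c = 1/(-2 - 6) = 1/(-8) = -1/8 ≈ -0.12500)
x(1, K) + 12*c = 2*(-5)/(-3 + 1) + 12*(-1/8) = 2*(-5)/(-2) - 3/2 = 2*(-5)*(-1/2) - 3/2 = 5 - 3/2 = 7/2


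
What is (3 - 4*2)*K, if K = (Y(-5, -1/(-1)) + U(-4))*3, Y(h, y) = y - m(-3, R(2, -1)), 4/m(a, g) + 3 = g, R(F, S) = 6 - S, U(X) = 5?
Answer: -75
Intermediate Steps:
m(a, g) = 4/(-3 + g)
Y(h, y) = -1 + y (Y(h, y) = y - 4/(-3 + (6 - 1*(-1))) = y - 4/(-3 + (6 + 1)) = y - 4/(-3 + 7) = y - 4/4 = y - 1*1 = y - 1 = -1 + y)
K = 15 (K = ((-1 - 1/(-1)) + 5)*3 = ((-1 - 1*(-1)) + 5)*3 = ((-1 + 1) + 5)*3 = (0 + 5)*3 = 5*3 = 15)
(3 - 4*2)*K = (3 - 4*2)*15 = (3 - 8)*15 = -5*15 = -75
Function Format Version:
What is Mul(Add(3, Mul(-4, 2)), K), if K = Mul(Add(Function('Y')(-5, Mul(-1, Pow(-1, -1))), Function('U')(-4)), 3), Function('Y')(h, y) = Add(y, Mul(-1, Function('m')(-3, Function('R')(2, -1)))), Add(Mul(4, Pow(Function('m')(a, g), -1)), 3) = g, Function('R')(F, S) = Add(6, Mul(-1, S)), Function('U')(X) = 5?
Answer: -75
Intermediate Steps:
Function('m')(a, g) = Mul(4, Pow(Add(-3, g), -1))
Function('Y')(h, y) = Add(-1, y) (Function('Y')(h, y) = Add(y, Mul(-1, Mul(4, Pow(Add(-3, Add(6, Mul(-1, -1))), -1)))) = Add(y, Mul(-1, Mul(4, Pow(Add(-3, Add(6, 1)), -1)))) = Add(y, Mul(-1, Mul(4, Pow(Add(-3, 7), -1)))) = Add(y, Mul(-1, Mul(4, Pow(4, -1)))) = Add(y, Mul(-1, Mul(4, Rational(1, 4)))) = Add(y, Mul(-1, 1)) = Add(y, -1) = Add(-1, y))
K = 15 (K = Mul(Add(Add(-1, Mul(-1, Pow(-1, -1))), 5), 3) = Mul(Add(Add(-1, Mul(-1, -1)), 5), 3) = Mul(Add(Add(-1, 1), 5), 3) = Mul(Add(0, 5), 3) = Mul(5, 3) = 15)
Mul(Add(3, Mul(-4, 2)), K) = Mul(Add(3, Mul(-4, 2)), 15) = Mul(Add(3, -8), 15) = Mul(-5, 15) = -75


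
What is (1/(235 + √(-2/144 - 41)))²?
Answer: 144/(2820 + I*√5906)² ≈ 1.8067e-5 - 9.8548e-7*I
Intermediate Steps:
(1/(235 + √(-2/144 - 41)))² = (1/(235 + √(-2*1/144 - 41)))² = (1/(235 + √(-1/72 - 41)))² = (1/(235 + √(-2953/72)))² = (1/(235 + I*√5906/12))² = (235 + I*√5906/12)⁻²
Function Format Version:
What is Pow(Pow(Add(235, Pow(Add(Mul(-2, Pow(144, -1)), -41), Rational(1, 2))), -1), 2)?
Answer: Mul(144, Pow(Add(2820, Mul(I, Pow(5906, Rational(1, 2)))), -2)) ≈ Add(1.8067e-5, Mul(-9.8548e-7, I))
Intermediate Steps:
Pow(Pow(Add(235, Pow(Add(Mul(-2, Pow(144, -1)), -41), Rational(1, 2))), -1), 2) = Pow(Pow(Add(235, Pow(Add(Mul(-2, Rational(1, 144)), -41), Rational(1, 2))), -1), 2) = Pow(Pow(Add(235, Pow(Add(Rational(-1, 72), -41), Rational(1, 2))), -1), 2) = Pow(Pow(Add(235, Pow(Rational(-2953, 72), Rational(1, 2))), -1), 2) = Pow(Pow(Add(235, Mul(Rational(1, 12), I, Pow(5906, Rational(1, 2)))), -1), 2) = Pow(Add(235, Mul(Rational(1, 12), I, Pow(5906, Rational(1, 2)))), -2)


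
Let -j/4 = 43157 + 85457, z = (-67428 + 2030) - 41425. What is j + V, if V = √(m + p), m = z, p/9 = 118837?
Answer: -514456 + √962710 ≈ -5.1348e+5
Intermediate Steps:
p = 1069533 (p = 9*118837 = 1069533)
z = -106823 (z = -65398 - 41425 = -106823)
j = -514456 (j = -4*(43157 + 85457) = -4*128614 = -514456)
m = -106823
V = √962710 (V = √(-106823 + 1069533) = √962710 ≈ 981.18)
j + V = -514456 + √962710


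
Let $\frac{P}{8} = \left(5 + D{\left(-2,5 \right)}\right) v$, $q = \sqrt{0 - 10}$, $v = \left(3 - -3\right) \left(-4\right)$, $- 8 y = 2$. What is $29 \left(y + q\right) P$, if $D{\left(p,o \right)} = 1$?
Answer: $8352 - 33408 i \sqrt{10} \approx 8352.0 - 1.0565 \cdot 10^{5} i$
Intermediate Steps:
$y = - \frac{1}{4}$ ($y = \left(- \frac{1}{8}\right) 2 = - \frac{1}{4} \approx -0.25$)
$v = -24$ ($v = \left(3 + 3\right) \left(-4\right) = 6 \left(-4\right) = -24$)
$q = i \sqrt{10}$ ($q = \sqrt{-10} = i \sqrt{10} \approx 3.1623 i$)
$P = -1152$ ($P = 8 \left(5 + 1\right) \left(-24\right) = 8 \cdot 6 \left(-24\right) = 8 \left(-144\right) = -1152$)
$29 \left(y + q\right) P = 29 \left(- \frac{1}{4} + i \sqrt{10}\right) \left(-1152\right) = \left(- \frac{29}{4} + 29 i \sqrt{10}\right) \left(-1152\right) = 8352 - 33408 i \sqrt{10}$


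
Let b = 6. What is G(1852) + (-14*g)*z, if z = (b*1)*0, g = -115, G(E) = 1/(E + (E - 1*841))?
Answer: 1/2863 ≈ 0.00034928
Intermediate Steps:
G(E) = 1/(-841 + 2*E) (G(E) = 1/(E + (E - 841)) = 1/(E + (-841 + E)) = 1/(-841 + 2*E))
z = 0 (z = (6*1)*0 = 6*0 = 0)
G(1852) + (-14*g)*z = 1/(-841 + 2*1852) - 14*(-115)*0 = 1/(-841 + 3704) + 1610*0 = 1/2863 + 0 = 1/2863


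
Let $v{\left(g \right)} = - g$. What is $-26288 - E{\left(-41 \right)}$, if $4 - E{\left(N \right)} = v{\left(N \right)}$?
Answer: $-26251$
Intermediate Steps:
$E{\left(N \right)} = 4 + N$ ($E{\left(N \right)} = 4 - - N = 4 + N$)
$-26288 - E{\left(-41 \right)} = -26288 - \left(4 - 41\right) = -26288 - -37 = -26288 + 37 = -26251$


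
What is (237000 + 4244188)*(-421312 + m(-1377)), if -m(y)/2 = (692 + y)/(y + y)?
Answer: -2599749159323092/1377 ≈ -1.8880e+12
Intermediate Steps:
m(y) = -(692 + y)/y (m(y) = -2*(692 + y)/(y + y) = -2*(692 + y)/(2*y) = -2*(692 + y)*1/(2*y) = -(692 + y)/y)
(237000 + 4244188)*(-421312 + m(-1377)) = (237000 + 4244188)*(-421312 + (-692 - 1*(-1377))/(-1377)) = 4481188*(-421312 - (-692 + 1377)/1377) = 4481188*(-421312 - 1/1377*685) = 4481188*(-421312 - 685/1377) = 4481188*(-580147309/1377) = -2599749159323092/1377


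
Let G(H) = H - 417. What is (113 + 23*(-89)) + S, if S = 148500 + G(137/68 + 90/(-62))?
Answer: 308083279/2108 ≈ 1.4615e+5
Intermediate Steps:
G(H) = -417 + H
S = 312160151/2108 (S = 148500 + (-417 + (137/68 + 90/(-62))) = 148500 + (-417 + (137*(1/68) + 90*(-1/62))) = 148500 + (-417 + (137/68 - 45/31)) = 148500 + (-417 + 1187/2108) = 148500 - 877849/2108 = 312160151/2108 ≈ 1.4808e+5)
(113 + 23*(-89)) + S = (113 + 23*(-89)) + 312160151/2108 = (113 - 2047) + 312160151/2108 = -1934 + 312160151/2108 = 308083279/2108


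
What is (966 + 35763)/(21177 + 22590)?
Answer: 4081/4863 ≈ 0.83919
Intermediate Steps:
(966 + 35763)/(21177 + 22590) = 36729/43767 = 36729*(1/43767) = 4081/4863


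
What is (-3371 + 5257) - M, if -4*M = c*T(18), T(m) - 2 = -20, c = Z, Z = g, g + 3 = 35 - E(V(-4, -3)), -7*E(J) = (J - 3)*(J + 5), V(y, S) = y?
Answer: 3493/2 ≈ 1746.5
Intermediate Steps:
E(J) = -(-3 + J)*(5 + J)/7 (E(J) = -(J - 3)*(J + 5)/7 = -(-3 + J)*(5 + J)/7)
g = 31 (g = -3 + (35 - (15/7 - 2/7*(-4) - 1/7*(-4)**2)) = -3 + (35 - (15/7 + 8/7 - 1/7*16)) = -3 + (35 - (15/7 + 8/7 - 16/7)) = -3 + (35 - 1*1) = -3 + (35 - 1) = -3 + 34 = 31)
Z = 31
c = 31
T(m) = -18 (T(m) = 2 - 20 = -18)
M = 279/2 (M = -31*(-18)/4 = -1/4*(-558) = 279/2 ≈ 139.50)
(-3371 + 5257) - M = (-3371 + 5257) - 1*279/2 = 1886 - 279/2 = 3493/2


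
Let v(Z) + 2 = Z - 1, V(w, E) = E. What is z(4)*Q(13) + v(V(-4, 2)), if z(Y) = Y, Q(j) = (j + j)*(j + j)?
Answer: 2703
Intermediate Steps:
Q(j) = 4*j**2 (Q(j) = (2*j)*(2*j) = 4*j**2)
v(Z) = -3 + Z (v(Z) = -2 + (Z - 1) = -2 + (-1 + Z) = -3 + Z)
z(4)*Q(13) + v(V(-4, 2)) = 4*(4*13**2) + (-3 + 2) = 4*(4*169) - 1 = 4*676 - 1 = 2704 - 1 = 2703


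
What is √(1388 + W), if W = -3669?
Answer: I*√2281 ≈ 47.76*I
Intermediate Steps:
√(1388 + W) = √(1388 - 3669) = √(-2281) = I*√2281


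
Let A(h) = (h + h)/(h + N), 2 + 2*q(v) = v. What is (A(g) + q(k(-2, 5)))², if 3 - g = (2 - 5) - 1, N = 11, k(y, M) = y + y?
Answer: 400/81 ≈ 4.9383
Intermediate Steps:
k(y, M) = 2*y
q(v) = -1 + v/2
g = 7 (g = 3 - ((2 - 5) - 1) = 3 - (-3 - 1) = 3 - 1*(-4) = 3 + 4 = 7)
A(h) = 2*h/(11 + h) (A(h) = (h + h)/(h + 11) = (2*h)/(11 + h) = 2*h/(11 + h))
(A(g) + q(k(-2, 5)))² = (2*7/(11 + 7) + (-1 + (2*(-2))/2))² = (2*7/18 + (-1 + (½)*(-4)))² = (2*7*(1/18) + (-1 - 2))² = (7/9 - 3)² = (-20/9)² = 400/81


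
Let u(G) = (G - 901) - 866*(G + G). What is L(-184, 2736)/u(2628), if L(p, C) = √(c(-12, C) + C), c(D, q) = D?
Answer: -2*√681/4549969 ≈ -1.1471e-5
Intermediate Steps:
u(G) = -901 - 1731*G (u(G) = (-901 + G) - 1732*G = -901 - 1731*G)
L(p, C) = √(-12 + C)
L(-184, 2736)/u(2628) = √(-12 + 2736)/(-901 - 1731*2628) = √2724/(-901 - 4549068) = (2*√681)/(-4549969) = (2*√681)*(-1/4549969) = -2*√681/4549969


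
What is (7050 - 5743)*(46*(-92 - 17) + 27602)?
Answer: 29522516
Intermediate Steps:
(7050 - 5743)*(46*(-92 - 17) + 27602) = 1307*(46*(-109) + 27602) = 1307*(-5014 + 27602) = 1307*22588 = 29522516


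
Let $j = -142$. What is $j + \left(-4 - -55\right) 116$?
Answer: $5774$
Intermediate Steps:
$j + \left(-4 - -55\right) 116 = -142 + \left(-4 - -55\right) 116 = -142 + \left(-4 + 55\right) 116 = -142 + 51 \cdot 116 = -142 + 5916 = 5774$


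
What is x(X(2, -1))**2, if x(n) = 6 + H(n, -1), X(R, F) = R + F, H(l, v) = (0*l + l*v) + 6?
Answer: 121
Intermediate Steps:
H(l, v) = 6 + l*v (H(l, v) = (0 + l*v) + 6 = l*v + 6 = 6 + l*v)
X(R, F) = F + R
x(n) = 12 - n (x(n) = 6 + (6 + n*(-1)) = 6 + (6 - n) = 12 - n)
x(X(2, -1))**2 = (12 - (-1 + 2))**2 = (12 - 1*1)**2 = (12 - 1)**2 = 11**2 = 121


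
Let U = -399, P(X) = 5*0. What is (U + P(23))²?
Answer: 159201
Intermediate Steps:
P(X) = 0
(U + P(23))² = (-399 + 0)² = (-399)² = 159201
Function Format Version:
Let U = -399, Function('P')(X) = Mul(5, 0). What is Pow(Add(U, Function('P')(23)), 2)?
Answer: 159201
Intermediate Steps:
Function('P')(X) = 0
Pow(Add(U, Function('P')(23)), 2) = Pow(Add(-399, 0), 2) = Pow(-399, 2) = 159201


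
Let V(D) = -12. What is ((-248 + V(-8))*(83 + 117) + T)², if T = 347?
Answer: 2668032409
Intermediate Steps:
((-248 + V(-8))*(83 + 117) + T)² = ((-248 - 12)*(83 + 117) + 347)² = (-260*200 + 347)² = (-52000 + 347)² = (-51653)² = 2668032409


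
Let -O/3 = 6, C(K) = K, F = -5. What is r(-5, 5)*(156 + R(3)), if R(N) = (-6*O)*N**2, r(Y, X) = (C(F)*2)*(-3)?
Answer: 33840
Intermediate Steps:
O = -18 (O = -3*6 = -18)
r(Y, X) = 30 (r(Y, X) = -5*2*(-3) = -10*(-3) = 30)
R(N) = 108*N**2 (R(N) = (-6*(-18))*N**2 = 108*N**2)
r(-5, 5)*(156 + R(3)) = 30*(156 + 108*3**2) = 30*(156 + 108*9) = 30*(156 + 972) = 30*1128 = 33840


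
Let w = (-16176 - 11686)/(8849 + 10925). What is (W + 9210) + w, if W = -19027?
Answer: -97074610/9887 ≈ -9818.4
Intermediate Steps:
w = -13931/9887 (w = -27862/19774 = -27862*1/19774 = -13931/9887 ≈ -1.4090)
(W + 9210) + w = (-19027 + 9210) - 13931/9887 = -9817 - 13931/9887 = -97074610/9887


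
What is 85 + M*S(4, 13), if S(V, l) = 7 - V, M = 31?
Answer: 178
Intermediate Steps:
85 + M*S(4, 13) = 85 + 31*(7 - 1*4) = 85 + 31*(7 - 4) = 85 + 31*3 = 85 + 93 = 178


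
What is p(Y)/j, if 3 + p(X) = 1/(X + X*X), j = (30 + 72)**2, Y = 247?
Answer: -183767/637307424 ≈ -0.00028835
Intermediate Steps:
j = 10404 (j = 102**2 = 10404)
p(X) = -3 + 1/(X + X**2) (p(X) = -3 + 1/(X + X*X) = -3 + 1/(X + X**2))
p(Y)/j = ((1 - 3*247 - 3*247**2)/(247*(1 + 247)))/10404 = ((1/247)*(1 - 741 - 3*61009)/248)*(1/10404) = ((1/247)*(1/248)*(1 - 741 - 183027))*(1/10404) = ((1/247)*(1/248)*(-183767))*(1/10404) = -183767/61256*1/10404 = -183767/637307424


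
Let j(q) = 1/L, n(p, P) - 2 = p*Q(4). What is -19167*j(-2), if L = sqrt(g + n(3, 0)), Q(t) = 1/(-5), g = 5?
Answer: -19167*sqrt(10)/8 ≈ -7576.4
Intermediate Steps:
Q(t) = -1/5
n(p, P) = 2 - p/5 (n(p, P) = 2 + p*(-1/5) = 2 - p/5)
L = 4*sqrt(10)/5 (L = sqrt(5 + (2 - 1/5*3)) = sqrt(5 + (2 - 3/5)) = sqrt(5 + 7/5) = sqrt(32/5) = 4*sqrt(10)/5 ≈ 2.5298)
j(q) = sqrt(10)/8 (j(q) = 1/(4*sqrt(10)/5) = sqrt(10)/8)
-19167*j(-2) = -19167*sqrt(10)/8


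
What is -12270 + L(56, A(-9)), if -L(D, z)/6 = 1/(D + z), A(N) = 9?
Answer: -797556/65 ≈ -12270.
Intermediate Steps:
L(D, z) = -6/(D + z)
-12270 + L(56, A(-9)) = -12270 - 6/(56 + 9) = -12270 - 6/65 = -797556/65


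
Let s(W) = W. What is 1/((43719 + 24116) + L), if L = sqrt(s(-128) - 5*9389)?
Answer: 67835/4601634298 - I*sqrt(47073)/4601634298 ≈ 1.4741e-5 - 4.7149e-8*I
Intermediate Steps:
L = I*sqrt(47073) (L = sqrt(-128 - 5*9389) = sqrt(-128 - 46945) = sqrt(-47073) = I*sqrt(47073) ≈ 216.96*I)
1/((43719 + 24116) + L) = 1/((43719 + 24116) + I*sqrt(47073)) = 1/(67835 + I*sqrt(47073))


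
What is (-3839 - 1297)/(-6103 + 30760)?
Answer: -1712/8219 ≈ -0.20830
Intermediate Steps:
(-3839 - 1297)/(-6103 + 30760) = -5136/24657 = -5136*1/24657 = -1712/8219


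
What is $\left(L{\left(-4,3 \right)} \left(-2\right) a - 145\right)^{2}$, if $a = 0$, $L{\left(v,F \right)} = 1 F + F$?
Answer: $21025$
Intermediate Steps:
$L{\left(v,F \right)} = 2 F$ ($L{\left(v,F \right)} = F + F = 2 F$)
$\left(L{\left(-4,3 \right)} \left(-2\right) a - 145\right)^{2} = \left(2 \cdot 3 \left(-2\right) 0 - 145\right)^{2} = \left(6 \left(-2\right) 0 - 145\right)^{2} = \left(\left(-12\right) 0 - 145\right)^{2} = \left(0 - 145\right)^{2} = \left(-145\right)^{2} = 21025$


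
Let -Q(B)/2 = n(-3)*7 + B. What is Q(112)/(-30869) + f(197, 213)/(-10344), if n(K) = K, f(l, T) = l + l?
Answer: -5139889/159654468 ≈ -0.032194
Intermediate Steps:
f(l, T) = 2*l
Q(B) = 42 - 2*B (Q(B) = -2*(-3*7 + B) = -2*(-21 + B) = 42 - 2*B)
Q(112)/(-30869) + f(197, 213)/(-10344) = (42 - 2*112)/(-30869) + (2*197)/(-10344) = (42 - 224)*(-1/30869) + 394*(-1/10344) = -182*(-1/30869) - 197/5172 = 182/30869 - 197/5172 = -5139889/159654468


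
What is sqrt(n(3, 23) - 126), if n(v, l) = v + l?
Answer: 10*I ≈ 10.0*I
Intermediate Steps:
n(v, l) = l + v
sqrt(n(3, 23) - 126) = sqrt((23 + 3) - 126) = sqrt(26 - 126) = sqrt(-100) = 10*I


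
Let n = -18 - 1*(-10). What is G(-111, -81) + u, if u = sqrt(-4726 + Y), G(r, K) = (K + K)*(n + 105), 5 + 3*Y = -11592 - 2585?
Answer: -15714 + 2*I*sqrt(21270)/3 ≈ -15714.0 + 97.228*I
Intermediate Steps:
Y = -14182/3 (Y = -5/3 + (-11592 - 2585)/3 = -5/3 + (1/3)*(-14177) = -5/3 - 14177/3 = -14182/3 ≈ -4727.3)
n = -8 (n = -18 + 10 = -8)
G(r, K) = 194*K (G(r, K) = (K + K)*(-8 + 105) = (2*K)*97 = 194*K)
u = 2*I*sqrt(21270)/3 (u = sqrt(-4726 - 14182/3) = sqrt(-28360/3) = 2*I*sqrt(21270)/3 ≈ 97.228*I)
G(-111, -81) + u = 194*(-81) + 2*I*sqrt(21270)/3 = -15714 + 2*I*sqrt(21270)/3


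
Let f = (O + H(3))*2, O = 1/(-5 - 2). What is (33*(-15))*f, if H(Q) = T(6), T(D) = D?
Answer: -40590/7 ≈ -5798.6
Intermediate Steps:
O = -⅐ (O = 1/(-7) = -⅐ ≈ -0.14286)
H(Q) = 6
f = 82/7 (f = (-⅐ + 6)*2 = (41/7)*2 = 82/7 ≈ 11.714)
(33*(-15))*f = (33*(-15))*(82/7) = -495*82/7 = -40590/7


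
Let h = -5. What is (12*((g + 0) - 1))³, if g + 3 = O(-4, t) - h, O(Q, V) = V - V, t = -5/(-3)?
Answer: 1728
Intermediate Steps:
t = 5/3 (t = -5*(-⅓) = 5/3 ≈ 1.6667)
O(Q, V) = 0
g = 2 (g = -3 + (0 - 1*(-5)) = -3 + (0 + 5) = -3 + 5 = 2)
(12*((g + 0) - 1))³ = (12*((2 + 0) - 1))³ = (12*(2 - 1))³ = (12*1)³ = 12³ = 1728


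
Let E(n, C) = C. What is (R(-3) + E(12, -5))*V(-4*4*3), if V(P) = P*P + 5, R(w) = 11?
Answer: 13854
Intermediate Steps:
V(P) = 5 + P² (V(P) = P² + 5 = 5 + P²)
(R(-3) + E(12, -5))*V(-4*4*3) = (11 - 5)*(5 + (-4*4*3)²) = 6*(5 + (-16*3)²) = 6*(5 + (-48)²) = 6*(5 + 2304) = 6*2309 = 13854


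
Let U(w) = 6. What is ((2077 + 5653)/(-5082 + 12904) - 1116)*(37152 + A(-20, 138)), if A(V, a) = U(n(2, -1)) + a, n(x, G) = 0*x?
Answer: -162640807056/3911 ≈ -4.1585e+7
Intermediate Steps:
n(x, G) = 0
A(V, a) = 6 + a
((2077 + 5653)/(-5082 + 12904) - 1116)*(37152 + A(-20, 138)) = ((2077 + 5653)/(-5082 + 12904) - 1116)*(37152 + (6 + 138)) = (7730/7822 - 1116)*(37152 + 144) = (7730*(1/7822) - 1116)*37296 = (3865/3911 - 1116)*37296 = -4360811/3911*37296 = -162640807056/3911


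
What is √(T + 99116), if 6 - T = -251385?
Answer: √350507 ≈ 592.04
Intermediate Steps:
T = 251391 (T = 6 - 1*(-251385) = 6 + 251385 = 251391)
√(T + 99116) = √(251391 + 99116) = √350507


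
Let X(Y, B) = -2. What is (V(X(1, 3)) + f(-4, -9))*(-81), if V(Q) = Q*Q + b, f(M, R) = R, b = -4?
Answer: 729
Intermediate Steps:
V(Q) = -4 + Q**2 (V(Q) = Q*Q - 4 = Q**2 - 4 = -4 + Q**2)
(V(X(1, 3)) + f(-4, -9))*(-81) = ((-4 + (-2)**2) - 9)*(-81) = ((-4 + 4) - 9)*(-81) = (0 - 9)*(-81) = -9*(-81) = 729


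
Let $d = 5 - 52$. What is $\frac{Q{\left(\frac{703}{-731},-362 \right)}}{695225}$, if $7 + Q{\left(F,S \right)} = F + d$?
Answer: $- \frac{40177}{508209475} \approx -7.9056 \cdot 10^{-5}$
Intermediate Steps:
$d = -47$ ($d = 5 - 52 = -47$)
$Q{\left(F,S \right)} = -54 + F$ ($Q{\left(F,S \right)} = -7 + \left(F - 47\right) = -7 + \left(-47 + F\right) = -54 + F$)
$\frac{Q{\left(\frac{703}{-731},-362 \right)}}{695225} = \frac{-54 + \frac{703}{-731}}{695225} = \left(-54 + 703 \left(- \frac{1}{731}\right)\right) \frac{1}{695225} = \left(-54 - \frac{703}{731}\right) \frac{1}{695225} = \left(- \frac{40177}{731}\right) \frac{1}{695225} = - \frac{40177}{508209475}$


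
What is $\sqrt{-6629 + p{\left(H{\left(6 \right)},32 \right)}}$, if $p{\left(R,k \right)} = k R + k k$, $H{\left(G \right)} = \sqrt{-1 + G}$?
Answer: $\sqrt{-5605 + 32 \sqrt{5}} \approx 74.387 i$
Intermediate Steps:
$p{\left(R,k \right)} = k^{2} + R k$ ($p{\left(R,k \right)} = R k + k^{2} = k^{2} + R k$)
$\sqrt{-6629 + p{\left(H{\left(6 \right)},32 \right)}} = \sqrt{-6629 + 32 \left(\sqrt{-1 + 6} + 32\right)} = \sqrt{-6629 + 32 \left(\sqrt{5} + 32\right)} = \sqrt{-6629 + 32 \left(32 + \sqrt{5}\right)} = \sqrt{-6629 + \left(1024 + 32 \sqrt{5}\right)} = \sqrt{-5605 + 32 \sqrt{5}}$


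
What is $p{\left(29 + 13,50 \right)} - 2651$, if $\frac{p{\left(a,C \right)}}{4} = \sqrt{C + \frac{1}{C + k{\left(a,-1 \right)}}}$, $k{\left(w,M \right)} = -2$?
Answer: $-2651 + \frac{49 \sqrt{3}}{3} \approx -2622.7$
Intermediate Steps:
$p{\left(a,C \right)} = 4 \sqrt{C + \frac{1}{-2 + C}}$ ($p{\left(a,C \right)} = 4 \sqrt{C + \frac{1}{C - 2}} = 4 \sqrt{C + \frac{1}{-2 + C}}$)
$p{\left(29 + 13,50 \right)} - 2651 = 4 \sqrt{\frac{1 + 50 \left(-2 + 50\right)}{-2 + 50}} - 2651 = 4 \sqrt{\frac{1 + 50 \cdot 48}{48}} - 2651 = 4 \sqrt{\frac{1 + 2400}{48}} - 2651 = 4 \sqrt{\frac{1}{48} \cdot 2401} - 2651 = 4 \sqrt{\frac{2401}{48}} - 2651 = 4 \frac{49 \sqrt{3}}{12} - 2651 = \frac{49 \sqrt{3}}{3} - 2651 = -2651 + \frac{49 \sqrt{3}}{3}$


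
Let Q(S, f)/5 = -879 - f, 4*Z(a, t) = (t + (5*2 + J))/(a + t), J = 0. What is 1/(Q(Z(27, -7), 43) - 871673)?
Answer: -1/876283 ≈ -1.1412e-6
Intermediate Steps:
Z(a, t) = (10 + t)/(4*(a + t)) (Z(a, t) = ((t + (5*2 + 0))/(a + t))/4 = ((t + (10 + 0))/(a + t))/4 = ((t + 10)/(a + t))/4 = ((10 + t)/(a + t))/4 = (10 + t)/(4*(a + t)))
Q(S, f) = -4395 - 5*f (Q(S, f) = 5*(-879 - f) = -4395 - 5*f)
1/(Q(Z(27, -7), 43) - 871673) = 1/((-4395 - 5*43) - 871673) = 1/((-4395 - 215) - 871673) = 1/(-4610 - 871673) = 1/(-876283) = -1/876283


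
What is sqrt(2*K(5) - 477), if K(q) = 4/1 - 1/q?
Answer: I*sqrt(11735)/5 ≈ 21.666*I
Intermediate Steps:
K(q) = 4 - 1/q (K(q) = 4*1 - 1/q = 4 - 1/q)
sqrt(2*K(5) - 477) = sqrt(2*(4 - 1/5) - 477) = sqrt(2*(19/5) - 477) = sqrt(38/5 - 477) = sqrt(-2347/5) = I*sqrt(11735)/5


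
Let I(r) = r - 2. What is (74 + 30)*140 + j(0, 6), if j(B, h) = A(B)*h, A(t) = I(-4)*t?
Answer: 14560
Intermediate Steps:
I(r) = -2 + r
A(t) = -6*t (A(t) = (-2 - 4)*t = -6*t)
j(B, h) = -6*B*h (j(B, h) = (-6*B)*h = -6*B*h)
(74 + 30)*140 + j(0, 6) = (74 + 30)*140 - 6*0*6 = 104*140 + 0 = 14560 + 0 = 14560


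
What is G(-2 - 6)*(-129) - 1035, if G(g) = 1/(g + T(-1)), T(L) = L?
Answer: -3062/3 ≈ -1020.7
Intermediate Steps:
G(g) = 1/(-1 + g) (G(g) = 1/(g - 1) = 1/(-1 + g))
G(-2 - 6)*(-129) - 1035 = -129/(-1 + (-2 - 6)) - 1035 = -129/(-1 - 8) - 1035 = -129/(-9) - 1035 = -⅑*(-129) - 1035 = 43/3 - 1035 = -3062/3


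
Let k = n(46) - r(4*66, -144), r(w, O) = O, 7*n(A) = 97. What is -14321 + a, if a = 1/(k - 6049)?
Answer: -590569405/41238 ≈ -14321.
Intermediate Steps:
n(A) = 97/7 (n(A) = (1/7)*97 = 97/7)
k = 1105/7 (k = 97/7 - 1*(-144) = 97/7 + 144 = 1105/7 ≈ 157.86)
a = -7/41238 (a = 1/(1105/7 - 6049) = 1/(-41238/7) = -7/41238 ≈ -0.00016975)
-14321 + a = -14321 - 7/41238 = -590569405/41238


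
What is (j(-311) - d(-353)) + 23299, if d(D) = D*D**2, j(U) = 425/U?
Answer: 13687195411/311 ≈ 4.4010e+7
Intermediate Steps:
d(D) = D**3
(j(-311) - d(-353)) + 23299 = (425/(-311) - 1*(-353)**3) + 23299 = (425*(-1/311) - 1*(-43986977)) + 23299 = (-425/311 + 43986977) + 23299 = 13679949422/311 + 23299 = 13687195411/311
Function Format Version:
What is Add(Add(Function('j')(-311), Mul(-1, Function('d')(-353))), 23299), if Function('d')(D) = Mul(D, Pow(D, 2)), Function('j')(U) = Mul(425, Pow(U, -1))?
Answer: Rational(13687195411, 311) ≈ 4.4010e+7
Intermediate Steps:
Function('d')(D) = Pow(D, 3)
Add(Add(Function('j')(-311), Mul(-1, Function('d')(-353))), 23299) = Add(Add(Mul(425, Pow(-311, -1)), Mul(-1, Pow(-353, 3))), 23299) = Add(Add(Mul(425, Rational(-1, 311)), Mul(-1, -43986977)), 23299) = Add(Add(Rational(-425, 311), 43986977), 23299) = Add(Rational(13679949422, 311), 23299) = Rational(13687195411, 311)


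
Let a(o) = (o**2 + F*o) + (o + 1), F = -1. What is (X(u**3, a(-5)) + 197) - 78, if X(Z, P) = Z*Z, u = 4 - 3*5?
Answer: 1771680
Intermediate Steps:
a(o) = 1 + o**2 (a(o) = (o**2 - o) + (o + 1) = (o**2 - o) + (1 + o) = 1 + o**2)
u = -11 (u = 4 - 15 = -11)
X(Z, P) = Z**2
(X(u**3, a(-5)) + 197) - 78 = (((-11)**3)**2 + 197) - 78 = ((-1331)**2 + 197) - 78 = (1771561 + 197) - 78 = 1771758 - 78 = 1771680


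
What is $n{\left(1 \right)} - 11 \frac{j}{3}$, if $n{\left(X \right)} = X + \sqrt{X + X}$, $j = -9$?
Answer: $34 + \sqrt{2} \approx 35.414$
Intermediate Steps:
$n{\left(X \right)} = X + \sqrt{2} \sqrt{X}$ ($n{\left(X \right)} = X + \sqrt{2 X} = X + \sqrt{2} \sqrt{X}$)
$n{\left(1 \right)} - 11 \frac{j}{3} = \left(1 + \sqrt{2} \sqrt{1}\right) - 11 \left(- \frac{9}{3}\right) = \left(1 + \sqrt{2} \cdot 1\right) - 11 \left(\left(-9\right) \frac{1}{3}\right) = \left(1 + \sqrt{2}\right) - -33 = \left(1 + \sqrt{2}\right) + 33 = 34 + \sqrt{2}$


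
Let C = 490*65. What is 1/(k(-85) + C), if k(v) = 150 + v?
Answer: 1/31915 ≈ 3.1333e-5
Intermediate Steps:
C = 31850
1/(k(-85) + C) = 1/((150 - 85) + 31850) = 1/(65 + 31850) = 1/31915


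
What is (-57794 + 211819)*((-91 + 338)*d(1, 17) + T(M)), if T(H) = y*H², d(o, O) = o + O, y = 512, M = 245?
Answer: 4734304315150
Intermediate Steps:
d(o, O) = O + o
T(H) = 512*H²
(-57794 + 211819)*((-91 + 338)*d(1, 17) + T(M)) = (-57794 + 211819)*((-91 + 338)*(17 + 1) + 512*245²) = 154025*(247*18 + 512*60025) = 154025*(4446 + 30732800) = 154025*30737246 = 4734304315150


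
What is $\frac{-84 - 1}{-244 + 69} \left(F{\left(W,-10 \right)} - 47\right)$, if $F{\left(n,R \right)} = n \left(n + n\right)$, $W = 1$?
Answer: $- \frac{153}{7} \approx -21.857$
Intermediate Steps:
$F{\left(n,R \right)} = 2 n^{2}$ ($F{\left(n,R \right)} = n 2 n = 2 n^{2}$)
$\frac{-84 - 1}{-244 + 69} \left(F{\left(W,-10 \right)} - 47\right) = \frac{-84 - 1}{-244 + 69} \left(2 \cdot 1^{2} - 47\right) = - \frac{85}{-175} \left(2 \cdot 1 - 47\right) = \left(-85\right) \left(- \frac{1}{175}\right) \left(2 - 47\right) = \frac{17}{35} \left(-45\right) = - \frac{153}{7}$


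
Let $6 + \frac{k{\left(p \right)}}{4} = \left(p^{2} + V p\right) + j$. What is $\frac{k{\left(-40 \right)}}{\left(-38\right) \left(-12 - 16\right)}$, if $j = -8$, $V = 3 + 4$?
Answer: $\frac{653}{133} \approx 4.9098$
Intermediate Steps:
$V = 7$
$k{\left(p \right)} = -56 + 4 p^{2} + 28 p$ ($k{\left(p \right)} = -24 + 4 \left(\left(p^{2} + 7 p\right) - 8\right) = -24 + 4 \left(-8 + p^{2} + 7 p\right) = -24 + \left(-32 + 4 p^{2} + 28 p\right) = -56 + 4 p^{2} + 28 p$)
$\frac{k{\left(-40 \right)}}{\left(-38\right) \left(-12 - 16\right)} = \frac{-56 + 4 \left(-40\right)^{2} + 28 \left(-40\right)}{\left(-38\right) \left(-12 - 16\right)} = \frac{-56 + 4 \cdot 1600 - 1120}{\left(-38\right) \left(-28\right)} = \frac{-56 + 6400 - 1120}{1064} = 5224 \cdot \frac{1}{1064} = \frac{653}{133}$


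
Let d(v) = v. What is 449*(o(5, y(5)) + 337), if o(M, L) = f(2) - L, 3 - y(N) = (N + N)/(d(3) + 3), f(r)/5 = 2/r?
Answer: 458878/3 ≈ 1.5296e+5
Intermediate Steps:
f(r) = 10/r (f(r) = 5*(2/r) = 10/r)
y(N) = 3 - N/3 (y(N) = 3 - (N + N)/(3 + 3) = 3 - 2*N/6 = 3 - N/3)
o(M, L) = 5 - L (o(M, L) = 10/2 - L = 10*(½) - L = 5 - L)
449*(o(5, y(5)) + 337) = 449*((5 - (3 - ⅓*5)) + 337) = 449*((5 - (3 - 5/3)) + 337) = 449*((5 - 1*4/3) + 337) = 449*((5 - 4/3) + 337) = 449*(11/3 + 337) = 449*(1022/3) = 458878/3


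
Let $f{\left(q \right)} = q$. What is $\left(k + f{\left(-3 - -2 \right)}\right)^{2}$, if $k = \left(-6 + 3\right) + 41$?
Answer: $1369$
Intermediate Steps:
$k = 38$ ($k = -3 + 41 = 38$)
$\left(k + f{\left(-3 - -2 \right)}\right)^{2} = \left(38 - 1\right)^{2} = 37^{2} = 1369$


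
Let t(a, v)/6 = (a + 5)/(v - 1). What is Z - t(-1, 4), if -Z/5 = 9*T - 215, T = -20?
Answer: 1967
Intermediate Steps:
t(a, v) = 6*(5 + a)/(-1 + v) (t(a, v) = 6*((a + 5)/(v - 1)) = 6*((5 + a)/(-1 + v)) = 6*(5 + a)/(-1 + v))
Z = 1975 (Z = -5*(9*(-20) - 215) = -5*(-180 - 215) = -5*(-395) = 1975)
Z - t(-1, 4) = 1975 - 6*(5 - 1)/(-1 + 4) = 1975 - 6*4/3 = 1975 - 1*8 = 1975 - 8 = 1967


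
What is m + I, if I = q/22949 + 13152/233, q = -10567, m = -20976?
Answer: -111861763055/5347117 ≈ -20920.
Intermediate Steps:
I = 299363137/5347117 (I = -10567/22949 + 13152/233 = 299363137/5347117 ≈ 55.986)
m + I = -20976 + 299363137/5347117 = -111861763055/5347117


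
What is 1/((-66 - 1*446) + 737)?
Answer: 1/225 ≈ 0.0044444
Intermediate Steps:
1/((-66 - 1*446) + 737) = 1/((-66 - 446) + 737) = 1/(-512 + 737) = 1/225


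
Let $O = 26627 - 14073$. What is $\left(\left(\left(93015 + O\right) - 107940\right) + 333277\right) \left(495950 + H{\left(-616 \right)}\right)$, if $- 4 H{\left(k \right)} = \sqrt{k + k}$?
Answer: $164112830700 - 330906 i \sqrt{77} \approx 1.6411 \cdot 10^{11} - 2.9037 \cdot 10^{6} i$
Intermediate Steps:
$H{\left(k \right)} = - \frac{\sqrt{2} \sqrt{k}}{4}$ ($H{\left(k \right)} = - \frac{\sqrt{k + k}}{4} = - \frac{\sqrt{2 k}}{4} = - \frac{\sqrt{2} \sqrt{k}}{4}$)
$O = 12554$
$\left(\left(\left(93015 + O\right) - 107940\right) + 333277\right) \left(495950 + H{\left(-616 \right)}\right) = \left(\left(\left(93015 + 12554\right) - 107940\right) + 333277\right) \left(495950 - \frac{\sqrt{2} \sqrt{-616}}{4}\right) = \left(\left(105569 - 107940\right) + 333277\right) \left(495950 - \frac{\sqrt{2} \cdot 2 i \sqrt{154}}{4}\right) = \left(-2371 + 333277\right) \left(495950 - i \sqrt{77}\right) = 330906 \left(495950 - i \sqrt{77}\right) = 164112830700 - 330906 i \sqrt{77}$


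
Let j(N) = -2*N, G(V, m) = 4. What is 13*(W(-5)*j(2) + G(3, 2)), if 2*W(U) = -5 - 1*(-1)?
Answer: 156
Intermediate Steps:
W(U) = -2 (W(U) = (-5 - 1*(-1))/2 = (-5 + 1)/2 = (½)*(-4) = -2)
13*(W(-5)*j(2) + G(3, 2)) = 13*(-(-4)*2 + 4) = 13*(-2*(-4) + 4) = 13*(8 + 4) = 13*12 = 156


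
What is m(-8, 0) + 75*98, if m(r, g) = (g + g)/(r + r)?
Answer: 7350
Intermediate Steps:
m(r, g) = g/r (m(r, g) = (2*g)/((2*r)) = (2*g)*(1/(2*r)) = g/r)
m(-8, 0) + 75*98 = 0/(-8) + 75*98 = 0*(-1/8) + 7350 = 0 + 7350 = 7350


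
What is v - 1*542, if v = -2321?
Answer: -2863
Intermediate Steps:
v - 1*542 = -2321 - 1*542 = -2321 - 542 = -2863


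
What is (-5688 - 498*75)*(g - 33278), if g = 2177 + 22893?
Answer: 353255904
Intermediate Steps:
g = 25070
(-5688 - 498*75)*(g - 33278) = (-5688 - 498*75)*(25070 - 33278) = (-5688 - 37350)*(-8208) = -43038*(-8208) = 353255904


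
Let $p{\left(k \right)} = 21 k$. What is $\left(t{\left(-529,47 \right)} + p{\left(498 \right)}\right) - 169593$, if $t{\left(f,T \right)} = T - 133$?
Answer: $-159221$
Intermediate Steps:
$t{\left(f,T \right)} = -133 + T$ ($t{\left(f,T \right)} = T - 133 = -133 + T$)
$\left(t{\left(-529,47 \right)} + p{\left(498 \right)}\right) - 169593 = \left(\left(-133 + 47\right) + 21 \cdot 498\right) - 169593 = \left(-86 + 10458\right) - 169593 = 10372 - 169593 = -159221$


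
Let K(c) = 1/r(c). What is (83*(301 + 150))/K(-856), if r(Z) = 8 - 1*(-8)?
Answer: 598928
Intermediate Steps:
r(Z) = 16 (r(Z) = 8 + 8 = 16)
K(c) = 1/16
(83*(301 + 150))/K(-856) = (83*(301 + 150))/(1/16) = (83*451)*16 = 37433*16 = 598928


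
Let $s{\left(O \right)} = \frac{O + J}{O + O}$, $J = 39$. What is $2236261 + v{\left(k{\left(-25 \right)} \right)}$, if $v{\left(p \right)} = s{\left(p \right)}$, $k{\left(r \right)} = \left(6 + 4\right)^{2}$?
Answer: $\frac{447252339}{200} \approx 2.2363 \cdot 10^{6}$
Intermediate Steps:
$s{\left(O \right)} = \frac{39 + O}{2 O}$ ($s{\left(O \right)} = \frac{O + 39}{O + O} = \frac{39 + O}{2 O}$)
$k{\left(r \right)} = 100$ ($k{\left(r \right)} = 10^{2} = 100$)
$v{\left(p \right)} = \frac{39 + p}{2 p}$
$2236261 + v{\left(k{\left(-25 \right)} \right)} = 2236261 + \frac{39 + 100}{2 \cdot 100} = 2236261 + \frac{1}{2} \cdot \frac{1}{100} \cdot 139 = 2236261 + \frac{139}{200} = \frac{447252339}{200}$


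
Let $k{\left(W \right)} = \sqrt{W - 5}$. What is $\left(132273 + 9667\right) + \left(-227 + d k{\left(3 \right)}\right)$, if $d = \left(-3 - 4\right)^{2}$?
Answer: $141713 + 49 i \sqrt{2} \approx 1.4171 \cdot 10^{5} + 69.297 i$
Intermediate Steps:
$k{\left(W \right)} = \sqrt{-5 + W}$
$d = 49$ ($d = \left(-7\right)^{2} = 49$)
$\left(132273 + 9667\right) + \left(-227 + d k{\left(3 \right)}\right) = \left(132273 + 9667\right) - \left(227 - 49 \sqrt{-5 + 3}\right) = 141940 - \left(227 - 49 \sqrt{-2}\right) = 141940 - \left(227 - 49 i \sqrt{2}\right) = 141713 + 49 i \sqrt{2}$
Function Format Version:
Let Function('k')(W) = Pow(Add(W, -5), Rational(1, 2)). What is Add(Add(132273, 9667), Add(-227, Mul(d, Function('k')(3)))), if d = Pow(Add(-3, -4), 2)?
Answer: Add(141713, Mul(49, I, Pow(2, Rational(1, 2)))) ≈ Add(1.4171e+5, Mul(69.297, I))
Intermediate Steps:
Function('k')(W) = Pow(Add(-5, W), Rational(1, 2))
d = 49 (d = Pow(-7, 2) = 49)
Add(Add(132273, 9667), Add(-227, Mul(d, Function('k')(3)))) = Add(Add(132273, 9667), Add(-227, Mul(49, Pow(Add(-5, 3), Rational(1, 2))))) = Add(141940, Add(-227, Mul(49, Pow(-2, Rational(1, 2))))) = Add(141940, Add(-227, Mul(49, Mul(I, Pow(2, Rational(1, 2)))))) = Add(141940, Add(-227, Mul(49, I, Pow(2, Rational(1, 2))))) = Add(141713, Mul(49, I, Pow(2, Rational(1, 2))))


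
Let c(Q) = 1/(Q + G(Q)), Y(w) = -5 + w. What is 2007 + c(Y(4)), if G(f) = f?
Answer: 4013/2 ≈ 2006.5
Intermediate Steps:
c(Q) = 1/(2*Q) (c(Q) = 1/(Q + Q) = 1/(2*Q))
2007 + c(Y(4)) = 2007 + 1/(2*(-5 + 4)) = 2007 + (½)/(-1) = 2007 + (½)*(-1) = 2007 - ½ = 4013/2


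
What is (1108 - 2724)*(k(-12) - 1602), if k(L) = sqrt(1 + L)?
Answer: 2588832 - 1616*I*sqrt(11) ≈ 2.5888e+6 - 5359.7*I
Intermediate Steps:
(1108 - 2724)*(k(-12) - 1602) = (1108 - 2724)*(sqrt(1 - 12) - 1602) = -1616*(sqrt(-11) - 1602) = -1616*(I*sqrt(11) - 1602) = -1616*(-1602 + I*sqrt(11)) = 2588832 - 1616*I*sqrt(11)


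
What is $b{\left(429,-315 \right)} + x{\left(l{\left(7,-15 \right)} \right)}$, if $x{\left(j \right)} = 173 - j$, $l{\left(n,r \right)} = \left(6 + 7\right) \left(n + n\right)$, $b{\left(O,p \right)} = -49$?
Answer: $-58$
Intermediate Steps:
$l{\left(n,r \right)} = 26 n$ ($l{\left(n,r \right)} = 13 \cdot 2 n = 26 n$)
$b{\left(429,-315 \right)} + x{\left(l{\left(7,-15 \right)} \right)} = -49 + \left(173 - 26 \cdot 7\right) = -49 + \left(173 - 182\right) = -49 - 9 = -58$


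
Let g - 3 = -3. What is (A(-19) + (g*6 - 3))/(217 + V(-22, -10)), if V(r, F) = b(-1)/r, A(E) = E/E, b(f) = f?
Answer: -44/4775 ≈ -0.0092147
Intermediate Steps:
g = 0 (g = 3 - 3 = 0)
A(E) = 1
V(r, F) = -1/r
(A(-19) + (g*6 - 3))/(217 + V(-22, -10)) = (1 + (0*6 - 3))/(217 - 1/(-22)) = (1 + (0 - 3))/(217 - 1*(-1/22)) = (1 - 3)/(217 + 1/22) = -2/4775/22 = -2*22/4775 = -44/4775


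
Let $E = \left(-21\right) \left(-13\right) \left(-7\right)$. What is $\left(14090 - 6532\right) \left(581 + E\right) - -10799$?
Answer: $-10041341$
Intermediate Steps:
$E = -1911$ ($E = 273 \left(-7\right) = -1911$)
$\left(14090 - 6532\right) \left(581 + E\right) - -10799 = \left(14090 - 6532\right) \left(581 - 1911\right) - -10799 = 7558 \left(-1330\right) + 10799 = -10052140 + 10799 = -10041341$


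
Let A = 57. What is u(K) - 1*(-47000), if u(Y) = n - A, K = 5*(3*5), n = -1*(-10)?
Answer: 46953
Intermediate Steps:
n = 10
K = 75 (K = 5*15 = 75)
u(Y) = -47 (u(Y) = 10 - 1*57 = 10 - 57 = -47)
u(K) - 1*(-47000) = -47 - 1*(-47000) = -47 + 47000 = 46953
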